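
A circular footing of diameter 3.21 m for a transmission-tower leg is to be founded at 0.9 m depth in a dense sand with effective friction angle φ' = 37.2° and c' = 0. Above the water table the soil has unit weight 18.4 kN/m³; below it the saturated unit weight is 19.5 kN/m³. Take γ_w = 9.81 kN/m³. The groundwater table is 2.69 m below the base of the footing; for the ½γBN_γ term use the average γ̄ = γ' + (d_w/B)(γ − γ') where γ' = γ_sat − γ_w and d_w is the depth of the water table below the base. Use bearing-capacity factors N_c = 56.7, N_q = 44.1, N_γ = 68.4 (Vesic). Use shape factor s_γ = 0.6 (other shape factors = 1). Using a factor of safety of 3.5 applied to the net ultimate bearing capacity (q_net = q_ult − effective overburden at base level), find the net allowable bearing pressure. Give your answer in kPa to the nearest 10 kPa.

Effective surcharge at the founding depth q = γ·D_f = 18.4 × 0.9 = 16.56 kPa.
With d_w = 2.69 m < B, γ̄ = 9.69 + (2.69/3.21) × (18.4 − 9.69) = 16.989 kN/m³.
q_ult = q·N_q + 0.5·γ·B·N_γ·s_γ
     = 16.56 × 44.1 + 0.5 × 16.989 × 3.21 × 68.4 × 0.6
     = 730.3 + 1119.1 = 1849.4 kPa.
Net ultimate: q_net = 1849.4 − 16.56 = 1832.8 kPa.
q_all(net) = 1832.8 / 3.5 = 523.65 kPa.

q_all(net) ≈ 520 kPa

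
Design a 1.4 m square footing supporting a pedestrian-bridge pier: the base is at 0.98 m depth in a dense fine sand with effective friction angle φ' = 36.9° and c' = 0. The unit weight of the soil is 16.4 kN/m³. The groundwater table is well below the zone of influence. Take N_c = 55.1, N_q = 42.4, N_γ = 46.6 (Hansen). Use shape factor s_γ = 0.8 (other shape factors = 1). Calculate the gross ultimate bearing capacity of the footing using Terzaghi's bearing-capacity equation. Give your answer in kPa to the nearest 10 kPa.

q_ult ≈ 1110 kPa

q = γ·D_f = 16.4 × 0.98 = 16.072 kPa.
q·N_q = 16.072 × 42.4 = 681.45 kPa
0.5·γ·B·N_γ·s_γ = 0.5 × 16.4 × 1.4 × 46.6 × 0.8 = 427.97 kPa
q_ult = 681.45 + 427.97 = 1109.4 kPa.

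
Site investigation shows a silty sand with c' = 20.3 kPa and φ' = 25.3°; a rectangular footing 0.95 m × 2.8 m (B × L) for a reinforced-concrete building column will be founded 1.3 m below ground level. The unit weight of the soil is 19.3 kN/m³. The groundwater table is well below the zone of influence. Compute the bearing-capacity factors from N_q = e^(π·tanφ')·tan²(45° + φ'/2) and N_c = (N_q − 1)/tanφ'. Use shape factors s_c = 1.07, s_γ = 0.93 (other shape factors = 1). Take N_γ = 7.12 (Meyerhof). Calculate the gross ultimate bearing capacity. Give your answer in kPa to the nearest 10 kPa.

tan25.3° = 0.4727, so N_q = e^(π×0.4727)·tan²(57.65°) = 4.415 × 2.493 = 11.
N_c = (11 − 1)/tan25.3° = 21.17.
q = γ·D_f = 19.3 × 1.3 = 25.09 kPa.
c·N_c·s_c = 20.3 × 21.166 × 1.07 = 459.74 kPa
q·N_q = 25.09 × 11.005 = 276.11 kPa
0.5·γ·B·N_γ·s_γ = 0.5 × 19.3 × 0.95 × 7.12 × 0.93 = 60.704 kPa
q_ult = 459.74 + 276.11 + 60.704 = 796.56 kPa.

q_ult ≈ 800 kPa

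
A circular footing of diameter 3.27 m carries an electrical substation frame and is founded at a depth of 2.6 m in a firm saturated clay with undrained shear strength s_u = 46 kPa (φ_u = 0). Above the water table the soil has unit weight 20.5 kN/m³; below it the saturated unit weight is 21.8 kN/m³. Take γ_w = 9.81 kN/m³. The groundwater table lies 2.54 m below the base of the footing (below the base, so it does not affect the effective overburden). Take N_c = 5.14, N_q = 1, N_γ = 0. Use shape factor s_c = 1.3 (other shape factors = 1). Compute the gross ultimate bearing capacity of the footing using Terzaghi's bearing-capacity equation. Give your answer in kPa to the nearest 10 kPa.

q_ult ≈ 360 kPa

Overburden at base level: q = 20.5 × 2.6 = 53.3 kPa.
Cohesion term c·N_c·s_c = 46 × 5.14 × 1.3 = 307.37 kPa; surcharge term q·N_q = 53.3 × 1 = 53.3 kPa.
q_ult = 307.37 + 53.3 = 360.67 kPa.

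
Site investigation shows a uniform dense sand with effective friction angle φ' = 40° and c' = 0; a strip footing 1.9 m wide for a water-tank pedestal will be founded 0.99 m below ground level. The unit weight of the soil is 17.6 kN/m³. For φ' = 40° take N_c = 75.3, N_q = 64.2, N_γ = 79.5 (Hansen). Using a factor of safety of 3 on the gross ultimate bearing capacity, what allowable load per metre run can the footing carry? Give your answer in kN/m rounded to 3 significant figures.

≈ 1550 kN/m

Effective surcharge at the founding depth q = γ·D_f = 17.6 × 0.99 = 17.424 kPa.
q_ult = q·N_q + 0.5·γ·B·N_γ
     = 17.424 × 64.2 + 0.5 × 17.6 × 1.9 × 79.5
     = 1118.6 + 1329.2 = 2447.9 kPa.
Gross allowable pressure q_all = 2447.9 / 3 = 815.95 kPa.
Allowable wall load = q_all × B = 815.95 × 1.9 = 1550.3 kN per metre run.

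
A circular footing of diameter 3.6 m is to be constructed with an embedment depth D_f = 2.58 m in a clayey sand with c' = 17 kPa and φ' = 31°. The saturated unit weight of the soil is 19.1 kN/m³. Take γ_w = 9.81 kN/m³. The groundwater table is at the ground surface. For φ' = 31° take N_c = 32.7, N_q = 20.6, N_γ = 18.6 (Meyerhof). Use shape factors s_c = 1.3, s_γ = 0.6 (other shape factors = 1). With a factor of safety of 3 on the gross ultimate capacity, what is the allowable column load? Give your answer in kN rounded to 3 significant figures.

With the water table at the surface the whole profile is submerged: γ' = 19.1 − 9.81 = 9.29 kN/m³, so q = γ'·D_f = 23.968 kPa; the same γ' applies in the ½γBN_γ term.
q_ult = c·N_c·s_c + q·N_q + 0.5·γ·B·N_γ·s_γ
     = 17 × 32.7 × 1.3 + 23.968 × 20.6 + 0.5 × 9.29 × 3.6 × 18.6 × 0.6
     = 722.67 + 493.74 + 186.62 = 1403 kPa.
Gross allowable pressure q_all = 1403 / 3 = 467.68 kPa.
Footing area = 10.1788 m², so allowable column load = 467.68 × 10.1788 = 4760.4 kN.

P_all ≈ 4760 kN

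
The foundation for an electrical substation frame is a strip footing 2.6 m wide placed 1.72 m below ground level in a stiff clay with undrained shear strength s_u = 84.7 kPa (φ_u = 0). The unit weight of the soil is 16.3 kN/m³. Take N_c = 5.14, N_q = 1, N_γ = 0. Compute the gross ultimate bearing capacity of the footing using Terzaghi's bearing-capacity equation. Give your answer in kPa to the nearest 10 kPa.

q_ult ≈ 460 kPa

Overburden at base level: q = 16.3 × 1.72 = 28.036 kPa.
Cohesion term c·N_c = 84.7 × 5.14 = 435.36 kPa; surcharge term q·N_q = 28.036 × 1 = 28.036 kPa.
q_ult = 435.36 + 28.036 = 463.39 kPa.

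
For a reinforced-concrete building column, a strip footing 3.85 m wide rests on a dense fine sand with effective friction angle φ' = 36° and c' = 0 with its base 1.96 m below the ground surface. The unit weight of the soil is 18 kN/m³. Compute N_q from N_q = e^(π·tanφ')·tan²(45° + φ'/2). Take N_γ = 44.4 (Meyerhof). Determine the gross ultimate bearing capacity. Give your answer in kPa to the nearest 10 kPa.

tan36° = 0.7265, so N_q = e^(π×0.7265)·tan²(63°) = 9.801 × 3.852 = 37.75.
Overburden at base level: q = 18 × 1.96 = 35.28 kPa.
Surcharge term q·N_q = 35.28 × 37.752 = 1331.9 kPa; self-weight term 0.5·γ·B·N_γ = 0.5 × 18 × 3.85 × 44.4 = 1538.5 kPa.
q_ult = 1331.9 + 1538.5 = 2870.4 kPa.

q_ult ≈ 2870 kPa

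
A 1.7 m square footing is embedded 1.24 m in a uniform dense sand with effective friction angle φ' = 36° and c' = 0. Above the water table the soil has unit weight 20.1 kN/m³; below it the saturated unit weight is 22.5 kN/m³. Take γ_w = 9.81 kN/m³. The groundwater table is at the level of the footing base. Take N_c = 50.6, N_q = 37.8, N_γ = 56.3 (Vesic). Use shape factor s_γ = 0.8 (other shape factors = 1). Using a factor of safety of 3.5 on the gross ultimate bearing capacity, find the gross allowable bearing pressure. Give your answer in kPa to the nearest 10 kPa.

Effective surcharge at the founding depth q = γ·D_f = 20.1 × 1.24 = 24.924 kPa.
The water table coincides with the base, so in the self-weight term γ → γ' = 12.69 kN/m³.
q_ult = q·N_q + 0.5·γ·B·N_γ·s_γ
     = 24.924 × 37.8 + 0.5 × 12.69 × 1.7 × 56.3 × 0.8
     = 942.13 + 485.82 = 1428 kPa.
q_all = 1428 / 3.5 = 407.99 kPa.

q_all ≈ 410 kPa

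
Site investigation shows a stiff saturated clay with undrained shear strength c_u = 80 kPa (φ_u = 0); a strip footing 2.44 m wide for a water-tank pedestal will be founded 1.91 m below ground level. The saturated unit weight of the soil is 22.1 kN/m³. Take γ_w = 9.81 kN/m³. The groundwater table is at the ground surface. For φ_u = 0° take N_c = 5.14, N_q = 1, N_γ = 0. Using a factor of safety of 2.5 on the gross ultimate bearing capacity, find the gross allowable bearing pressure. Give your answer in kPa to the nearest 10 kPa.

γ' = 22.1 − 9.81 = 12.29 kN/m³ (submerged throughout). q = 12.29 × 1.91 = 23.474 kPa.
c·N_c = 80 × 5.14 = 411.2 kPa
q·N_q = 23.474 × 1 = 23.474 kPa
q_ult = 411.2 + 23.474 = 434.67 kPa.
q_all = 434.67 / 2.5 = 173.87 kPa.

q_all ≈ 170 kPa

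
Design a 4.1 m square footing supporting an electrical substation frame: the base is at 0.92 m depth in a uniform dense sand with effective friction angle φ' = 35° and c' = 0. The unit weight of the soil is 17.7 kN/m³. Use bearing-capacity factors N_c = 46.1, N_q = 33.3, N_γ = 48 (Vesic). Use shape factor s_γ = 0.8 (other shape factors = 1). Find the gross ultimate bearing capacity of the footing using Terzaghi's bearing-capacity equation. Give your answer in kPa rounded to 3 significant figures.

Effective surcharge at the founding depth q = γ·D_f = 17.7 × 0.92 = 16.284 kPa.
q_ult = q·N_q + 0.5·γ·B·N_γ·s_γ
     = 16.284 × 33.3 + 0.5 × 17.7 × 4.1 × 48 × 0.8
     = 542.26 + 1393.3 = 1935.6 kPa.

q_ult ≈ 1940 kPa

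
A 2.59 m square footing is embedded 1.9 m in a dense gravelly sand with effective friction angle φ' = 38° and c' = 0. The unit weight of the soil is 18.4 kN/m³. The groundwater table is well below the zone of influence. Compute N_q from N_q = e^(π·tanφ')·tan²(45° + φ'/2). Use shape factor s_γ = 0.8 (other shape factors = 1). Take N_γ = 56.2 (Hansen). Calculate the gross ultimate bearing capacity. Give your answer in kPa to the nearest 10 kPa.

q_ult ≈ 2780 kPa

tan38° = 0.7813, so N_q = e^(π×0.7813)·tan²(64°) = 11.64 × 4.204 = 48.93.
Overburden at base level: q = 18.4 × 1.9 = 34.96 kPa.
Surcharge term q·N_q = 34.96 × 48.933 = 1710.7 kPa; self-weight term 0.5·γ·B·N_γ·s_γ = 0.5 × 18.4 × 2.59 × 56.2 × 0.8 = 1071.3 kPa.
q_ult = 1710.7 + 1071.3 = 2782 kPa.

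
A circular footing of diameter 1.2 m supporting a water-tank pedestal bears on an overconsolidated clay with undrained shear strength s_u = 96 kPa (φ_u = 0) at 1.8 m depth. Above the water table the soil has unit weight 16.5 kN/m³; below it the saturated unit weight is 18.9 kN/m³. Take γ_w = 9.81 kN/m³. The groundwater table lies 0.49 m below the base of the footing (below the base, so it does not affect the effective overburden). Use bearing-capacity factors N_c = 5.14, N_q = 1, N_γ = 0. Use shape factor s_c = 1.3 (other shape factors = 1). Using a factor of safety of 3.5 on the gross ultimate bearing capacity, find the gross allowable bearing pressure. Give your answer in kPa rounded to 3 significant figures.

q_all ≈ 192 kPa

Overburden at base level: q = 16.5 × 1.8 = 29.7 kPa.
Cohesion term c·N_c·s_c = 96 × 5.14 × 1.3 = 641.47 kPa; surcharge term q·N_q = 29.7 × 1 = 29.7 kPa.
q_ult = 641.47 + 29.7 = 671.17 kPa.
q_all = 671.17 / 3.5 = 191.76 kPa.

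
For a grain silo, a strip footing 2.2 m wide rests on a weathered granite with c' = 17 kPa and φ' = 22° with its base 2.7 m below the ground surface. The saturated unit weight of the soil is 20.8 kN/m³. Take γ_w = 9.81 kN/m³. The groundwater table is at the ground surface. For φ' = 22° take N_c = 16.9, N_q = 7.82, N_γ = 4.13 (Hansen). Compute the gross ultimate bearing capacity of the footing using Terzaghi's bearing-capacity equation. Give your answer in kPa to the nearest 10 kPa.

With the water table at the surface the whole profile is submerged: γ' = 20.8 − 9.81 = 10.99 kN/m³, so q = γ'·D_f = 29.673 kPa; the same γ' applies in the ½γBN_γ term.
q_ult = c·N_c + q·N_q + 0.5·γ·B·N_γ
     = 17 × 16.9 + 29.673 × 7.82 + 0.5 × 10.99 × 2.2 × 4.13
     = 287.3 + 232.04 + 49.928 = 569.27 kPa.

q_ult ≈ 570 kPa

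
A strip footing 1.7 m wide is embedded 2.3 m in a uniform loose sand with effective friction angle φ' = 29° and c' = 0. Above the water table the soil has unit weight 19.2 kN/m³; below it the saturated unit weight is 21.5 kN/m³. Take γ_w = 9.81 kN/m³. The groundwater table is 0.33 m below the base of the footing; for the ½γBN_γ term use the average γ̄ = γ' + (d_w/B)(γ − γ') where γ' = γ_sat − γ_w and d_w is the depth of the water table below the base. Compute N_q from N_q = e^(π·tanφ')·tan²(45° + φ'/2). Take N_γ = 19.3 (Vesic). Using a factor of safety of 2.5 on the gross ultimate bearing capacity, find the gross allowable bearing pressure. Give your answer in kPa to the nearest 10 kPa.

N_q = e^(π·tan29°)·tan²(59.5°) = 16.44.
Overburden at base level: q = 19.2 × 2.3 = 44.16 kPa.
The water table is 0.33 m below the base (< B = 1.7 m), so the ½γBN_γ term uses γ̄ = γ' + (d_w/B)(γ − γ') = 11.69 + (0.33/1.7)(19.2 − 11.69) = 13.148 kN/m³.
Surcharge term q·N_q = 44.16 × 16.443 = 726.14 kPa; self-weight term 0.5·γ·B·N_γ = 0.5 × 13.148 × 1.7 × 19.3 = 215.69 kPa.
q_ult = 726.14 + 215.69 = 941.83 kPa.
q_all = 941.83 / 2.5 = 376.73 kPa.

q_all ≈ 380 kPa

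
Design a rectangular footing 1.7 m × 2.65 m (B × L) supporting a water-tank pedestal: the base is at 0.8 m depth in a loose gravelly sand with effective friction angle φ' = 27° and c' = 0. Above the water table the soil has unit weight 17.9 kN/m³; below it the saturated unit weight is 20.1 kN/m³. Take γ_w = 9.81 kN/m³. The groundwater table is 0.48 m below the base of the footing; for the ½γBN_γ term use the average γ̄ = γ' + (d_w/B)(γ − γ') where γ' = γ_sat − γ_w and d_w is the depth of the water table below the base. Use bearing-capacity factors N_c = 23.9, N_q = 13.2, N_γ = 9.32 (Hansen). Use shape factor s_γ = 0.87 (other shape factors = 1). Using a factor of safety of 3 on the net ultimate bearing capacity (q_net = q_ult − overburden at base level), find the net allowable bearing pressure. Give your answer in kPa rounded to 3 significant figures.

q_all(net) ≈ 86.8 kPa

q = γ·D_f = 17.9 × 0.8 = 14.32 kPa.
γ' = 10.29 kN/m³; averaging over the depth B below the base, γ̄ = γ' + (d_w/B)(γ − γ') = 12.439 kN/m³.
q·N_q = 14.32 × 13.2 = 189.02 kPa
0.5·γ·B·N_γ·s_γ = 0.5 × 12.439 × 1.7 × 9.32 × 0.87 = 85.729 kPa
q_ult = 189.02 + 85.729 = 274.75 kPa.
q_net = 274.75 − 14.32 = 260.43 kPa.
q_all(net) = 260.43 / 3 = 86.811 kPa.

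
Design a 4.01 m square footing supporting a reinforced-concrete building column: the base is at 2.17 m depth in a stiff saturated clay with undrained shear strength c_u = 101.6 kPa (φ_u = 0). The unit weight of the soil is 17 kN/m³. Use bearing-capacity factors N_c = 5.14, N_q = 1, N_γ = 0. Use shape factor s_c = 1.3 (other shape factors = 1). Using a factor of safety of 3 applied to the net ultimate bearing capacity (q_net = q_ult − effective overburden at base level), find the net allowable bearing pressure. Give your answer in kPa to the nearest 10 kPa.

q_all(net) ≈ 230 kPa

Overburden at base level: q = 17 × 2.17 = 36.89 kPa.
Cohesion term c·N_c·s_c = 101.6 × 5.14 × 1.3 = 678.89 kPa; surcharge term q·N_q = 36.89 × 1 = 36.89 kPa.
q_ult = 678.89 + 36.89 = 715.78 kPa.
Net ultimate: q_net = 715.78 − 36.89 = 678.89 kPa.
q_all(net) = 678.89 / 3 = 226.3 kPa.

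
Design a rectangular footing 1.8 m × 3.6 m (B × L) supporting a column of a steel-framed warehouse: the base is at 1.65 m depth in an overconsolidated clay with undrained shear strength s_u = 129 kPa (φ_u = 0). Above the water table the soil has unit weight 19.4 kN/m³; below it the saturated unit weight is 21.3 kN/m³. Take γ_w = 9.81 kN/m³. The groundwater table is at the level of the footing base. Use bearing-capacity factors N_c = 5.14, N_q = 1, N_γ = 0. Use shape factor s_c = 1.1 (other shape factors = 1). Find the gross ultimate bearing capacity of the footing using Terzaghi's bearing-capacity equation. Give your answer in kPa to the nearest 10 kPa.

q = γ·D_f = 19.4 × 1.65 = 32.01 kPa.
c·N_c·s_c = 129 × 5.14 × 1.1 = 729.37 kPa
q·N_q = 32.01 × 1 = 32.01 kPa
q_ult = 729.37 + 32.01 = 761.38 kPa.

q_ult ≈ 760 kPa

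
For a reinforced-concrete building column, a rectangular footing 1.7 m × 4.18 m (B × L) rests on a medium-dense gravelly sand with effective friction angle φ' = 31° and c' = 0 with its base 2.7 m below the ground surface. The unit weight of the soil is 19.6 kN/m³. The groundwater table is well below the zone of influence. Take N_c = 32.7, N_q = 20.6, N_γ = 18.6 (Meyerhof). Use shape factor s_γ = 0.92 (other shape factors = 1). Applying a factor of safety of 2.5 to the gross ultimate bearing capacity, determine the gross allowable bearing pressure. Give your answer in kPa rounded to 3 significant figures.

q_all ≈ 550 kPa

q = γ·D_f = 19.6 × 2.7 = 52.92 kPa.
q·N_q = 52.92 × 20.6 = 1090.2 kPa
0.5·γ·B·N_γ·s_γ = 0.5 × 19.6 × 1.7 × 18.6 × 0.92 = 285.09 kPa
q_ult = 1090.2 + 285.09 = 1375.2 kPa.
q_all = q_ult / FS = 1375.2 / 2.5 = 550.1 kPa.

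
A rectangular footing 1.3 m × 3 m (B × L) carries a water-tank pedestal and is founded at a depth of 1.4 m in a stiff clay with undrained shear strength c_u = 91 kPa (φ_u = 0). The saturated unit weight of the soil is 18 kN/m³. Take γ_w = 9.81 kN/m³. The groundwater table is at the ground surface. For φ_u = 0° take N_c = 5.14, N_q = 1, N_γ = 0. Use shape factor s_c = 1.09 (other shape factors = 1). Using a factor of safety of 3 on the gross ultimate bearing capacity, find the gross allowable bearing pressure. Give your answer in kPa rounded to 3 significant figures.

q_all ≈ 174 kPa

Water table at ground surface, so effective unit weight γ' = 18 − 9.81 = 8.19 kN/m³ is used throughout; overburden q = 8.19 × 1.4 = 11.466 kPa.
Cohesion term c·N_c·s_c = 91 × 5.14 × 1.09 = 509.84 kPa; surcharge term q·N_q = 11.466 × 1 = 11.466 kPa.
q_ult = 509.84 + 11.466 = 521.3 kPa.
q_all = 521.3 / 3 = 173.77 kPa.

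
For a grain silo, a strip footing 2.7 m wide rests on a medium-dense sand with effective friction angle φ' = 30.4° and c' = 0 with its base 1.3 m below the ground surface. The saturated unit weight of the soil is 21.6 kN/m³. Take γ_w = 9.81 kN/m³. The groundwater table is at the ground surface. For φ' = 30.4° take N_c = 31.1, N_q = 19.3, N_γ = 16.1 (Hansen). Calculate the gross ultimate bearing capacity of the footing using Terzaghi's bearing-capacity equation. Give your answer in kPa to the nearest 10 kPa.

q_ult ≈ 550 kPa

γ' = 21.6 − 9.81 = 11.79 kN/m³ (submerged throughout). q = 11.79 × 1.3 = 15.327 kPa; the same γ' applies in the ½γBN_γ term.
q·N_q = 15.327 × 19.3 = 295.81 kPa
0.5·γ·B·N_γ = 0.5 × 11.79 × 2.7 × 16.1 = 256.26 kPa
q_ult = 295.81 + 256.26 = 552.07 kPa.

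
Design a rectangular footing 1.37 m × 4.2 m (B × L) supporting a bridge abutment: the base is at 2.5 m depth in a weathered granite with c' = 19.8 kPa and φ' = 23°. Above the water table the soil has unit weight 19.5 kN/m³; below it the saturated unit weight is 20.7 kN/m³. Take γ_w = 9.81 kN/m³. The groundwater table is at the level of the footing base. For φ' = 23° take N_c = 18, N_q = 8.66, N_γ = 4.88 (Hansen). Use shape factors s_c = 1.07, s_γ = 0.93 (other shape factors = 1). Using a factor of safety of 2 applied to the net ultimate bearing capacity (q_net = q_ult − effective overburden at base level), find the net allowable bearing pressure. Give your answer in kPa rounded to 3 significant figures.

q_all(net) ≈ 394 kPa

Effective surcharge at the founding depth q = γ·D_f = 19.5 × 2.5 = 48.75 kPa.
The water table coincides with the base, so in the self-weight term γ → γ' = 10.89 kN/m³.
q_ult = c·N_c·s_c + q·N_q + 0.5·γ·B·N_γ·s_γ
     = 19.8 × 18 × 1.07 + 48.75 × 8.66 + 0.5 × 10.89 × 1.37 × 4.88 × 0.93
     = 381.35 + 422.18 + 33.855 = 837.38 kPa.
Net ultimate: q_net = 837.38 − 48.75 = 788.63 kPa.
q_all(net) = 788.63 / 2 = 394.31 kPa.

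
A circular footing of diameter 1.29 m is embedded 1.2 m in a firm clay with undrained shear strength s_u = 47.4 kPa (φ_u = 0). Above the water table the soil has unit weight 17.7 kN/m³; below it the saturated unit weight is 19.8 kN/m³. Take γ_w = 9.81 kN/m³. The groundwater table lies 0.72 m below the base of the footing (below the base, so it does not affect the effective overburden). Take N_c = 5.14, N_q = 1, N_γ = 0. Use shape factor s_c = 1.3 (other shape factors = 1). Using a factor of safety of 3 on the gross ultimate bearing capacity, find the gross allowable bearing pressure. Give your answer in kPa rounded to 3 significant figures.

q = γ·D_f = 17.7 × 1.2 = 21.24 kPa.
c·N_c·s_c = 47.4 × 5.14 × 1.3 = 316.73 kPa
q·N_q = 21.24 × 1 = 21.24 kPa
q_ult = 316.73 + 21.24 = 337.97 kPa.
q_all = 337.97 / 3 = 112.66 kPa.

q_all ≈ 113 kPa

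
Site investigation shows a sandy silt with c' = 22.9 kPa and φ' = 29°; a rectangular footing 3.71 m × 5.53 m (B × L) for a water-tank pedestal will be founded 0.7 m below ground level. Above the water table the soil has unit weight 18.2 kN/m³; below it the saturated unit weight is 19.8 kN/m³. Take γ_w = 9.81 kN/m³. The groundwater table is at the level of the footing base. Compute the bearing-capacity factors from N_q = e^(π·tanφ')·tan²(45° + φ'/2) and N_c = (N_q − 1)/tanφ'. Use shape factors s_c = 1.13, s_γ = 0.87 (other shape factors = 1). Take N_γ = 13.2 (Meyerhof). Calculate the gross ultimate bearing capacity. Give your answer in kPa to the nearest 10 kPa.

tan29° = 0.5543, so N_q = e^(π×0.5543)·tan²(59.5°) = 5.705 × 2.882 = 16.44.
N_c = (16.44 − 1)/tan29° = 27.86.
Effective surcharge at the founding depth q = γ·D_f = 18.2 × 0.7 = 12.74 kPa.
The water table coincides with the base, so in the self-weight term γ → γ' = 9.99 kN/m³.
q_ult = c·N_c·s_c + q·N_q + 0.5·γ·B·N_γ·s_γ
     = 22.9 × 27.86 × 1.13 + 12.74 × 16.443 + 0.5 × 9.99 × 3.71 × 13.2 × 0.87
     = 720.95 + 209.49 + 212.82 = 1143.2 kPa.

q_ult ≈ 1140 kPa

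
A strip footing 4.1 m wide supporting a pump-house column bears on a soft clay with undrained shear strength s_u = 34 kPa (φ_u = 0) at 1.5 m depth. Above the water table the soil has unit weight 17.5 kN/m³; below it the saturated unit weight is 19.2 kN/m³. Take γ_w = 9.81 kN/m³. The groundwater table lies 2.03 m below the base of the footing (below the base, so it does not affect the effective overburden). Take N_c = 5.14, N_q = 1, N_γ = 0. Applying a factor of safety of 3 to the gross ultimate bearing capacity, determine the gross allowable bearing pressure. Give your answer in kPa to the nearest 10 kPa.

Effective surcharge at the founding depth q = γ·D_f = 17.5 × 1.5 = 26.25 kPa.
q_ult = c·N_c + q·N_q
     = 34 × 5.14 + 26.25 × 1
     = 174.76 + 26.25 = 201.01 kPa.
q_all = q_ult / FS = 201.01 / 3 = 67.003 kPa.

q_all ≈ 70 kPa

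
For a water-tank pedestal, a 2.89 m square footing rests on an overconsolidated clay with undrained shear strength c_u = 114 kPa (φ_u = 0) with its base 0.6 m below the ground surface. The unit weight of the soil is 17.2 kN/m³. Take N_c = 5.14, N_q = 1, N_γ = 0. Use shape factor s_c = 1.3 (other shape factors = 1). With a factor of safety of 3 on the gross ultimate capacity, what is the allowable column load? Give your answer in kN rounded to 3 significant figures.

P_all ≈ 2150 kN

q = γ·D_f = 17.2 × 0.6 = 10.32 kPa.
c·N_c·s_c = 114 × 5.14 × 1.3 = 761.75 kPa
q·N_q = 10.32 × 1 = 10.32 kPa
q_ult = 761.75 + 10.32 = 772.07 kPa.
Gross allowable pressure q_all = 772.07 / 3 = 257.36 kPa.
Footing area = 8.3521 m², so allowable column load = 257.36 × 8.3521 = 2149.5 kN.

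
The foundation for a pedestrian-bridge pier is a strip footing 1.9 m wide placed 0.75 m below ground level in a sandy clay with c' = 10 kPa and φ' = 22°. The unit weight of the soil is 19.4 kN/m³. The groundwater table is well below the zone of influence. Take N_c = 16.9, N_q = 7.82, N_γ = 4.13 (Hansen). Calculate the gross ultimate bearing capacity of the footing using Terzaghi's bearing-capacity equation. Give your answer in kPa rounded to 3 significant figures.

q_ult ≈ 359 kPa

Effective surcharge at the founding depth q = γ·D_f = 19.4 × 0.75 = 14.55 kPa.
q_ult = c·N_c + q·N_q + 0.5·γ·B·N_γ
     = 10 × 16.9 + 14.55 × 7.82 + 0.5 × 19.4 × 1.9 × 4.13
     = 169 + 113.78 + 76.116 = 358.9 kPa.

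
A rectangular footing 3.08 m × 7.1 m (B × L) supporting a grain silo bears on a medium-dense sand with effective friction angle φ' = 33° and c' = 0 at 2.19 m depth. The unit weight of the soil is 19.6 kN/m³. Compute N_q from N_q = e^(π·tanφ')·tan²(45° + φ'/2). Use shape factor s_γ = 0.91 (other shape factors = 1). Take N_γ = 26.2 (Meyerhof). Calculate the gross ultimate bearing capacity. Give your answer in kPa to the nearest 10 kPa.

q_ult ≈ 1840 kPa

tan33° = 0.6494, so N_q = e^(π×0.6494)·tan²(61.5°) = 7.692 × 3.392 = 26.09.
Effective surcharge at the founding depth q = γ·D_f = 19.6 × 2.19 = 42.924 kPa.
q_ult = q·N_q + 0.5·γ·B·N_γ·s_γ
     = 42.924 × 26.092 + 0.5 × 19.6 × 3.08 × 26.2 × 0.91
     = 1120 + 719.65 = 1839.6 kPa.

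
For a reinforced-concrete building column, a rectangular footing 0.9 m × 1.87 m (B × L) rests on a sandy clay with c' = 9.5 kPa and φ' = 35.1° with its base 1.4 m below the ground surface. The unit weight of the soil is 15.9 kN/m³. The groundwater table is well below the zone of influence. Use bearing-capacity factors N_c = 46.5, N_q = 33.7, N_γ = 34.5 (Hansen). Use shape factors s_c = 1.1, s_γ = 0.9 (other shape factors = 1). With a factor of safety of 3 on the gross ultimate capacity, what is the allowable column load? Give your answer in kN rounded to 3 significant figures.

P_all ≈ 818 kN

Overburden at base level: q = 15.9 × 1.4 = 22.26 kPa.
Cohesion term c·N_c·s_c = 9.5 × 46.5 × 1.1 = 485.93 kPa; surcharge term q·N_q = 22.26 × 33.7 = 750.16 kPa; self-weight term 0.5·γ·B·N_γ·s_γ = 0.5 × 15.9 × 0.9 × 34.5 × 0.9 = 222.16 kPa.
q_ult = 485.93 + 750.16 + 222.16 = 1458.2 kPa.
Gross allowable pressure q_all = 1458.2 / 3 = 486.08 kPa.
Footing area = 1.683 m², so allowable column load = 486.08 × 1.683 = 818.08 kN.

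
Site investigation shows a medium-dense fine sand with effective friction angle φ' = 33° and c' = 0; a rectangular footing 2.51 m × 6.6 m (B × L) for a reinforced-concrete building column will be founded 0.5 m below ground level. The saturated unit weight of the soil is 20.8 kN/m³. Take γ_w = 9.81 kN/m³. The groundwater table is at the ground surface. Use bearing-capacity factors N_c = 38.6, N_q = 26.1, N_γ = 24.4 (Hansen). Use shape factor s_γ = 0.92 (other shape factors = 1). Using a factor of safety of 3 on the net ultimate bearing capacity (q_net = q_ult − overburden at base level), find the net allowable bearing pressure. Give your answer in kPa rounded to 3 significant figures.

Water table at ground surface, so effective unit weight γ' = 20.8 − 9.81 = 10.99 kN/m³ is used throughout; overburden q = 10.99 × 0.5 = 5.495 kPa; the same γ' applies in the ½γBN_γ term.
Surcharge term q·N_q = 5.495 × 26.1 = 143.42 kPa; self-weight term 0.5·γ·B·N_γ·s_γ = 0.5 × 10.99 × 2.51 × 24.4 × 0.92 = 309.61 kPa.
q_ult = 143.42 + 309.61 = 453.03 kPa.
q_net = 453.03 − 5.495 = 447.54 kPa.
q_all(net) = 447.54 / 3 = 149.18 kPa.

q_all(net) ≈ 149 kPa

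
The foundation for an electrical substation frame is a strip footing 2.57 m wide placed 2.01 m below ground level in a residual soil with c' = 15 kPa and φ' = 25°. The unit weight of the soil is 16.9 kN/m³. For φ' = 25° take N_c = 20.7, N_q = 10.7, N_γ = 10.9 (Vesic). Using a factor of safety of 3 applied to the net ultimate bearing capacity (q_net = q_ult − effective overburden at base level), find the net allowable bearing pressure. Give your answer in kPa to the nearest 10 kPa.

Overburden at base level: q = 16.9 × 2.01 = 33.969 kPa.
Cohesion term c·N_c = 15 × 20.7 = 310.5 kPa; surcharge term q·N_q = 33.969 × 10.7 = 363.47 kPa; self-weight term 0.5·γ·B·N_γ = 0.5 × 16.9 × 2.57 × 10.9 = 236.71 kPa.
q_ult = 310.5 + 363.47 + 236.71 = 910.68 kPa.
Net ultimate: q_net = 910.68 − 33.969 = 876.71 kPa.
q_all(net) = 876.71 / 3 = 292.24 kPa.

q_all(net) ≈ 290 kPa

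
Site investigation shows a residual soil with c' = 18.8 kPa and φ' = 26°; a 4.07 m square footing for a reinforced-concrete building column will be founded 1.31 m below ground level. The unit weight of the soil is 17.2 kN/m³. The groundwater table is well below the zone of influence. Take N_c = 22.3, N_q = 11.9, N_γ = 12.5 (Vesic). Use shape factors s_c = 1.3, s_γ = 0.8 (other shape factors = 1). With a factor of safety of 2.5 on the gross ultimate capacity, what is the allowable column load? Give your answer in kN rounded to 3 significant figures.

P_all ≈ 7710 kN

q = γ·D_f = 17.2 × 1.31 = 22.532 kPa.
c·N_c·s_c = 18.8 × 22.3 × 1.3 = 545.01 kPa
q·N_q = 22.532 × 11.9 = 268.13 kPa
0.5·γ·B·N_γ·s_γ = 0.5 × 17.2 × 4.07 × 12.5 × 0.8 = 350.02 kPa
q_ult = 545.01 + 268.13 + 350.02 = 1163.2 kPa.
Gross allowable pressure q_all = 1163.2 / 2.5 = 465.27 kPa.
Footing area = 16.5649 m², so allowable column load = 465.27 × 16.5649 = 7707.1 kN.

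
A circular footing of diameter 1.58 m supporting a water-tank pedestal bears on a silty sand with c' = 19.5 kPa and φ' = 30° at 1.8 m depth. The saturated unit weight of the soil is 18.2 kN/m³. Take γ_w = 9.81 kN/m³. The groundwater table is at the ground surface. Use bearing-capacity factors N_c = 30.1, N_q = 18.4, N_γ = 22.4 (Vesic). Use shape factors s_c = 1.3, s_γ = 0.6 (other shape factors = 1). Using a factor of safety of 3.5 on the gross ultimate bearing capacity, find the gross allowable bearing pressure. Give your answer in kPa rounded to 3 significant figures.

q_all ≈ 323 kPa

Water table at ground surface, so effective unit weight γ' = 18.2 − 9.81 = 8.39 kN/m³ is used throughout; overburden q = 8.39 × 1.8 = 15.102 kPa; the same γ' applies in the ½γBN_γ term.
Cohesion term c·N_c·s_c = 19.5 × 30.1 × 1.3 = 763.04 kPa; surcharge term q·N_q = 15.102 × 18.4 = 277.88 kPa; self-weight term 0.5·γ·B·N_γ·s_γ = 0.5 × 8.39 × 1.58 × 22.4 × 0.6 = 89.082 kPa.
q_ult = 763.04 + 277.88 + 89.082 = 1130 kPa.
q_all = 1130 / 3.5 = 322.86 kPa.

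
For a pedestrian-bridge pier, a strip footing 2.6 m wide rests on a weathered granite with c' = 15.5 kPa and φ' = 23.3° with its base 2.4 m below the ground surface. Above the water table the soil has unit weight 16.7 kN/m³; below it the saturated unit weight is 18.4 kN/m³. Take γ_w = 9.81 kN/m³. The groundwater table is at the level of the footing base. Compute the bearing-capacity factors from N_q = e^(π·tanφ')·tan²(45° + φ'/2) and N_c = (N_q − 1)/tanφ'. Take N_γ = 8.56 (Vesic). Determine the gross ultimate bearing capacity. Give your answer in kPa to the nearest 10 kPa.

q_ult ≈ 740 kPa

tan23.3° = 0.4307, so N_q = e^(π×0.4307)·tan²(56.65°) = 3.869 × 2.309 = 8.93.
N_c = (8.93 − 1)/tan23.3° = 18.42.
Effective surcharge at the founding depth q = γ·D_f = 16.7 × 2.4 = 40.08 kPa.
The water table coincides with the base, so in the self-weight term γ → γ' = 8.59 kN/m³.
q_ult = c·N_c + q·N_q + 0.5·γ·B·N_γ
     = 15.5 × 18.419 + 40.08 × 8.9325 + 0.5 × 8.59 × 2.6 × 8.56
     = 285.5 + 358.02 + 95.59 = 739.1 kPa.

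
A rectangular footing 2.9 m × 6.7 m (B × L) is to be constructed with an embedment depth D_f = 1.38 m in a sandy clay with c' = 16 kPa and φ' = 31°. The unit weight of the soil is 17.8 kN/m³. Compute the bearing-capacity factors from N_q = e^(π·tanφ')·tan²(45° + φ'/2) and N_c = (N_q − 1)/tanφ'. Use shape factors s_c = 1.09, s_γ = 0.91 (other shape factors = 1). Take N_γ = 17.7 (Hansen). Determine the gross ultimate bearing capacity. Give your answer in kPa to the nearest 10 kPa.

q_ult ≈ 1490 kPa

tan31° = 0.6009, so N_q = e^(π×0.6009)·tan²(60.5°) = 6.604 × 3.124 = 20.63.
N_c = (20.63 − 1)/tan31° = 32.67.
Effective surcharge at the founding depth q = γ·D_f = 17.8 × 1.38 = 24.564 kPa.
q_ult = c·N_c·s_c + q·N_q + 0.5·γ·B·N_γ·s_γ
     = 16 × 32.671 × 1.09 + 24.564 × 20.631 + 0.5 × 17.8 × 2.9 × 17.7 × 0.91
     = 569.78 + 506.77 + 415.72 = 1492.3 kPa.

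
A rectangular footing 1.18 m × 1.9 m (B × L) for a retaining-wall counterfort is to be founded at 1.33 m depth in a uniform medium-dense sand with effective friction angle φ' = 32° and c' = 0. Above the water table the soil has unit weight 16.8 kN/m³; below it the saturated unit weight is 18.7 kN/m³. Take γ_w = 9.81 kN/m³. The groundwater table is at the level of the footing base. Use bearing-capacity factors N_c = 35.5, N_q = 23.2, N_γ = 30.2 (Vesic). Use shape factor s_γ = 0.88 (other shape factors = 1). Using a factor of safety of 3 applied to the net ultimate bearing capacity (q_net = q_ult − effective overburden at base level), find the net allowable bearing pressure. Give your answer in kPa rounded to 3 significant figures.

q = γ·D_f = 16.8 × 1.33 = 22.344 kPa.
For the ½γBN_γ term take γ' = 18.7 − 9.81 = 8.89 kN/m³ (soil below base is submerged).
q·N_q = 22.344 × 23.2 = 518.38 kPa
0.5·γ·B·N_γ·s_γ = 0.5 × 8.89 × 1.18 × 30.2 × 0.88 = 139.39 kPa
q_ult = 518.38 + 139.39 = 657.77 kPa.
Net ultimate: q_net = 657.77 − 22.344 = 635.43 kPa.
q_all(net) = 635.43 / 3 = 211.81 kPa.

q_all(net) ≈ 212 kPa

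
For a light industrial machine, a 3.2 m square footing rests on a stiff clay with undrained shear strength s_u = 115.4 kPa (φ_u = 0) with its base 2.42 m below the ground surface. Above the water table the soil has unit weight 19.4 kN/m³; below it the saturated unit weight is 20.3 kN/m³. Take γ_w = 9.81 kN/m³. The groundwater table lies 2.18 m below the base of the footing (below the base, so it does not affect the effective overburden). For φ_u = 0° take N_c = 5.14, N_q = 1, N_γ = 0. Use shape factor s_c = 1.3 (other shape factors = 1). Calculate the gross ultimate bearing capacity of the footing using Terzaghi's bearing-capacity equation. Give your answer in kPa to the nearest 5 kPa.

q = γ·D_f = 19.4 × 2.42 = 46.948 kPa.
c·N_c·s_c = 115.4 × 5.14 × 1.3 = 771.1 kPa
q·N_q = 46.948 × 1 = 46.948 kPa
q_ult = 771.1 + 46.948 = 818.05 kPa.

q_ult ≈ 820 kPa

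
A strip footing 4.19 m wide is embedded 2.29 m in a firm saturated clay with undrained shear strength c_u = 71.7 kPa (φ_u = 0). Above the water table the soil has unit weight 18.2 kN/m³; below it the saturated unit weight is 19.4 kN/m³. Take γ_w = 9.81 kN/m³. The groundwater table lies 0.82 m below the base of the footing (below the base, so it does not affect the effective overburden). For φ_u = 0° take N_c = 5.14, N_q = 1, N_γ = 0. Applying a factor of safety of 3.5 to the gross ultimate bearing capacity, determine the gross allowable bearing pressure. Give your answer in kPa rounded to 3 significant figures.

q = γ·D_f = 18.2 × 2.29 = 41.678 kPa.
c·N_c = 71.7 × 5.14 = 368.54 kPa
q·N_q = 41.678 × 1 = 41.678 kPa
q_ult = 368.54 + 41.678 = 410.22 kPa.
q_all = q_ult / FS = 410.22 / 3.5 = 117.2 kPa.

q_all ≈ 117 kPa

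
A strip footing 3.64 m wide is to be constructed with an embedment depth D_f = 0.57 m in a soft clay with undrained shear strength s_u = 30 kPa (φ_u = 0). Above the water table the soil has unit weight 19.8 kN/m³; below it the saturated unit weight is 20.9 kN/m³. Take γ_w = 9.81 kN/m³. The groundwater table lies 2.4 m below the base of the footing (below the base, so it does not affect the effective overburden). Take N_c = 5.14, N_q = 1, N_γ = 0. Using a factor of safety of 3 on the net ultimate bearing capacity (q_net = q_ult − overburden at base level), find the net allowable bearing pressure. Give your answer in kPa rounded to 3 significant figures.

q_all(net) ≈ 51.4 kPa

Effective surcharge at the founding depth q = γ·D_f = 19.8 × 0.57 = 11.286 kPa.
q_ult = c·N_c + q·N_q
     = 30 × 5.14 + 11.286 × 1
     = 154.2 + 11.286 = 165.49 kPa.
q_net = 165.49 − 11.286 = 154.2 kPa.
q_all(net) = 154.2 / 3 = 51.4 kPa.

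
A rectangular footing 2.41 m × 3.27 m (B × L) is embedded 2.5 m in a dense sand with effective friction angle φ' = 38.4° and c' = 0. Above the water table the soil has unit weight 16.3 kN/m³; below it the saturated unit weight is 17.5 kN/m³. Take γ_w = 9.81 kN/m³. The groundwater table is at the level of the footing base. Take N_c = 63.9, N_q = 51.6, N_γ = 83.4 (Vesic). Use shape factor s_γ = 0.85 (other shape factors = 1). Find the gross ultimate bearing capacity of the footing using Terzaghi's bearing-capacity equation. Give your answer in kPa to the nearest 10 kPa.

Effective surcharge at the founding depth q = γ·D_f = 16.3 × 2.5 = 40.75 kPa.
The water table coincides with the base, so in the self-weight term γ → γ' = 7.69 kN/m³.
q_ult = q·N_q + 0.5·γ·B·N_γ·s_γ
     = 40.75 × 51.6 + 0.5 × 7.69 × 2.41 × 83.4 × 0.85
     = 2102.7 + 656.9 = 2759.6 kPa.

q_ult ≈ 2760 kPa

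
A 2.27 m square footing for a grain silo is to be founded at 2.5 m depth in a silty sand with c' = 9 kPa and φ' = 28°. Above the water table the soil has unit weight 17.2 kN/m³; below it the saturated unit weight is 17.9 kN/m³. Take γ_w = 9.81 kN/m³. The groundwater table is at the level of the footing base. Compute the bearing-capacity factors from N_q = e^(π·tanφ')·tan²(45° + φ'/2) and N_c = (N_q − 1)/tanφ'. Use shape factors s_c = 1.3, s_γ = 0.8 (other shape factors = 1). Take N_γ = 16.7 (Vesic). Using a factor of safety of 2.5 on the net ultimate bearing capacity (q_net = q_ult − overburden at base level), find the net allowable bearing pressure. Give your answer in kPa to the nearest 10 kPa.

q_all(net) ≈ 410 kPa

N_q = e^(π·tan28°)·tan²(59°) = 14.72; N_c = (N_q − 1)/tanφ' = 25.8.
q = γ·D_f = 17.2 × 2.5 = 43 kPa.
For the ½γBN_γ term take γ' = 17.9 − 9.81 = 8.09 kN/m³ (soil below base is submerged).
c·N_c·s_c = 9 × 25.803 × 1.3 = 301.9 kPa
q·N_q = 43 × 14.72 = 632.95 kPa
0.5·γ·B·N_γ·s_γ = 0.5 × 8.09 × 2.27 × 16.7 × 0.8 = 122.67 kPa
q_ult = 301.9 + 632.95 + 122.67 = 1057.5 kPa.
q_net = 1057.5 − 43 = 1014.5 kPa.
q_all(net) = 1014.5 / 2.5 = 405.81 kPa.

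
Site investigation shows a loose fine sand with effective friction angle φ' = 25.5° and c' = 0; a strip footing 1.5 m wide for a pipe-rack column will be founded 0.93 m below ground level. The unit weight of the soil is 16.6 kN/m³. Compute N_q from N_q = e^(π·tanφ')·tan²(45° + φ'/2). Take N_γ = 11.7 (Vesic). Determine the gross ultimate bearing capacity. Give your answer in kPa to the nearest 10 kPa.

q_ult ≈ 320 kPa

tan25.5° = 0.477, so N_q = e^(π×0.477)·tan²(57.75°) = 4.475 × 2.512 = 11.24.
Effective surcharge at the founding depth q = γ·D_f = 16.6 × 0.93 = 15.438 kPa.
q_ult = q·N_q + 0.5·γ·B·N_γ
     = 15.438 × 11.24 + 0.5 × 16.6 × 1.5 × 11.7
     = 173.53 + 145.66 = 319.19 kPa.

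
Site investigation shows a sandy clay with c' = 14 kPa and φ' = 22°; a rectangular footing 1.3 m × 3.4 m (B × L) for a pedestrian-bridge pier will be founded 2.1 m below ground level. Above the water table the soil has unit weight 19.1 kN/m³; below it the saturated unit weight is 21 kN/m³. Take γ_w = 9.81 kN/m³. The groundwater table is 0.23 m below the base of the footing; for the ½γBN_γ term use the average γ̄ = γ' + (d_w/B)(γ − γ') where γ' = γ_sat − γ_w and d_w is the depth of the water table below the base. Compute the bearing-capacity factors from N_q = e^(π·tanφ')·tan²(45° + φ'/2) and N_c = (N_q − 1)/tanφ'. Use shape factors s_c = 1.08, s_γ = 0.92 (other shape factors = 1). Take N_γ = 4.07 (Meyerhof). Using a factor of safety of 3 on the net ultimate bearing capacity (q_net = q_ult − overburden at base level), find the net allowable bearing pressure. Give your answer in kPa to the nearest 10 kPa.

q_all(net) ≈ 190 kPa

N_q = e^(π·tan22°)·tan²(56°) = 7.82; N_c = (N_q − 1)/tanφ' = 16.88.
Effective surcharge at the founding depth q = γ·D_f = 19.1 × 2.1 = 40.11 kPa.
With d_w = 0.23 m < B, γ̄ = 11.19 + (0.23/1.3) × (19.1 − 11.19) = 12.589 kN/m³.
q_ult = c·N_c·s_c + q·N_q + 0.5·γ·B·N_γ·s_γ
     = 14 × 16.883 × 1.08 + 40.11 × 7.8211 + 0.5 × 12.589 × 1.3 × 4.07 × 0.92
     = 255.27 + 313.71 + 30.641 = 599.62 kPa.
q_net = 599.62 − 40.11 = 559.51 kPa.
q_all(net) = 559.51 / 3 = 186.5 kPa.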